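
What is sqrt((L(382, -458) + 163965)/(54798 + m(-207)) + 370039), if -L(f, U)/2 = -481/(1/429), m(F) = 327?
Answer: sqrt(101994882690)/525 ≈ 608.32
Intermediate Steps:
L(f, U) = 412698 (L(f, U) = -(-962)/(1/429) = -(-962)/1/429 = -(-962)*429 = -2*(-206349) = 412698)
sqrt((L(382, -458) + 163965)/(54798 + m(-207)) + 370039) = sqrt((412698 + 163965)/(54798 + 327) + 370039) = sqrt(576663/55125 + 370039) = sqrt(576663*(1/55125) + 370039) = sqrt(192221/18375 + 370039) = sqrt(6799658846/18375) = sqrt(101994882690)/525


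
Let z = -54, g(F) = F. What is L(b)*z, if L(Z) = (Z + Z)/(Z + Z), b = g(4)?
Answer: -54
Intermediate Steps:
b = 4
L(Z) = 1 (L(Z) = (2*Z)/((2*Z)) = (2*Z)*(1/(2*Z)) = 1)
L(b)*z = 1*(-54) = -54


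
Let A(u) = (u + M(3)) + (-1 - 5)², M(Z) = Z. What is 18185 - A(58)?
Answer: 18088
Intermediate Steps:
A(u) = 39 + u (A(u) = (u + 3) + (-1 - 5)² = (3 + u) + (-6)² = (3 + u) + 36 = 39 + u)
18185 - A(58) = 18185 - (39 + 58) = 18185 - 1*97 = 18185 - 97 = 18088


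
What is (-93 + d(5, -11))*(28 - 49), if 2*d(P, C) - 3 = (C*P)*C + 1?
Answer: -8883/2 ≈ -4441.5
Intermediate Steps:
d(P, C) = 2 + P*C²/2 (d(P, C) = 3/2 + ((C*P)*C + 1)/2 = 3/2 + (P*C² + 1)/2 = 3/2 + (1 + P*C²)/2 = 3/2 + (½ + P*C²/2) = 2 + P*C²/2)
(-93 + d(5, -11))*(28 - 49) = (-93 + (2 + (½)*5*(-11)²))*(28 - 49) = (-93 + (2 + (½)*5*121))*(-21) = (-93 + (2 + 605/2))*(-21) = (-93 + 609/2)*(-21) = (423/2)*(-21) = -8883/2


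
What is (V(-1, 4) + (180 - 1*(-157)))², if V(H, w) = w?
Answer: 116281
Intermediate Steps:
(V(-1, 4) + (180 - 1*(-157)))² = (4 + (180 - 1*(-157)))² = (4 + (180 + 157))² = (4 + 337)² = 341² = 116281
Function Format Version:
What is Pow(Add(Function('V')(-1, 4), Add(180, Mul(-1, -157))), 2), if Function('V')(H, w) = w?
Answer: 116281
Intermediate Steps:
Pow(Add(Function('V')(-1, 4), Add(180, Mul(-1, -157))), 2) = Pow(Add(4, Add(180, Mul(-1, -157))), 2) = Pow(Add(4, Add(180, 157)), 2) = Pow(Add(4, 337), 2) = Pow(341, 2) = 116281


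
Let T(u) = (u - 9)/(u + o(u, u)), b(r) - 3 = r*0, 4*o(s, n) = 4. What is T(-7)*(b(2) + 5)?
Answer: 64/3 ≈ 21.333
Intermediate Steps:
o(s, n) = 1 (o(s, n) = (¼)*4 = 1)
b(r) = 3 (b(r) = 3 + r*0 = 3 + 0 = 3)
T(u) = (-9 + u)/(1 + u) (T(u) = (u - 9)/(u + 1) = (-9 + u)/(1 + u))
T(-7)*(b(2) + 5) = ((-9 - 7)/(1 - 7))*(3 + 5) = (-16/(-6))*8 = -⅙*(-16)*8 = (8/3)*8 = 64/3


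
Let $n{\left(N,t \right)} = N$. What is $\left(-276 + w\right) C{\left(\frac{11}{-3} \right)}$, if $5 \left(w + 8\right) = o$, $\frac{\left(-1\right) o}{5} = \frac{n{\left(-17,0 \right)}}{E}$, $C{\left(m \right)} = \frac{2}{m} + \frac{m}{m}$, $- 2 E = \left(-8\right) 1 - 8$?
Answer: $- \frac{1025}{8} \approx -128.13$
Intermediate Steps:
$E = 8$ ($E = - \frac{\left(-8\right) 1 - 8}{2} = - \frac{-8 - 8}{2} = \left(- \frac{1}{2}\right) \left(-16\right) = 8$)
$C{\left(m \right)} = 1 + \frac{2}{m}$ ($C{\left(m \right)} = \frac{2}{m} + 1 = 1 + \frac{2}{m}$)
$o = \frac{85}{8}$ ($o = - 5 \left(- \frac{17}{8}\right) = - 5 \left(\left(-17\right) \frac{1}{8}\right) = \left(-5\right) \left(- \frac{17}{8}\right) = \frac{85}{8} \approx 10.625$)
$w = - \frac{47}{8}$ ($w = -8 + \frac{1}{5} \cdot \frac{85}{8} = -8 + \frac{17}{8} = - \frac{47}{8} \approx -5.875$)
$\left(-276 + w\right) C{\left(\frac{11}{-3} \right)} = \left(-276 - \frac{47}{8}\right) \frac{2 + \frac{11}{-3}}{11 \frac{1}{-3}} = - \frac{2255 \frac{2 + 11 \left(- \frac{1}{3}\right)}{11 \left(- \frac{1}{3}\right)}}{8} = - \frac{2255 \frac{2 - \frac{11}{3}}{- \frac{11}{3}}}{8} = - \frac{2255 \left(\left(- \frac{3}{11}\right) \left(- \frac{5}{3}\right)\right)}{8} = \left(- \frac{2255}{8}\right) \frac{5}{11} = - \frac{1025}{8}$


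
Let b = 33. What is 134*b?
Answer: 4422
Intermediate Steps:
134*b = 134*33 = 4422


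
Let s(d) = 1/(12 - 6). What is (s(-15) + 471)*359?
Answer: 1014893/6 ≈ 1.6915e+5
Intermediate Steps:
s(d) = 1/6
(s(-15) + 471)*359 = (1/6 + 471)*359 = (2827/6)*359 = 1014893/6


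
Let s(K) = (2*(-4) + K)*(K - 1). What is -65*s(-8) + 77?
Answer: -9283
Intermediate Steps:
s(K) = (-1 + K)*(-8 + K) (s(K) = (-8 + K)*(-1 + K) = (-1 + K)*(-8 + K))
-65*s(-8) + 77 = -65*(8 + (-8)**2 - 9*(-8)) + 77 = -65*(8 + 64 + 72) + 77 = -65*144 + 77 = -9360 + 77 = -9283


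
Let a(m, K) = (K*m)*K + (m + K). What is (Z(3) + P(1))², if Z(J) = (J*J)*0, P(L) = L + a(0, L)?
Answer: 4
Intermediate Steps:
a(m, K) = K + m + m*K² (a(m, K) = m*K² + (K + m) = K + m + m*K²)
P(L) = 2*L (P(L) = L + (L + 0 + 0*L²) = L + (L + 0 + 0) = L + L = 2*L)
Z(J) = 0 (Z(J) = J²*0 = 0)
(Z(3) + P(1))² = (0 + 2*1)² = (0 + 2)² = 2² = 4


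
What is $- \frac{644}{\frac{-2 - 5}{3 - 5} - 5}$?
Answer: $\frac{1288}{3} \approx 429.33$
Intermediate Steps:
$- \frac{644}{\frac{-2 - 5}{3 - 5} - 5} = - \frac{644}{- \frac{7}{-2} - 5} = - \frac{644}{\left(-7\right) \left(- \frac{1}{2}\right) - 5} = - \frac{644}{\frac{7}{2} - 5} = - \frac{644}{- \frac{3}{2}} = \left(-644\right) \left(- \frac{2}{3}\right) = \frac{1288}{3}$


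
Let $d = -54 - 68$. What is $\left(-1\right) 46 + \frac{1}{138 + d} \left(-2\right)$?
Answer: $- \frac{369}{8} \approx -46.125$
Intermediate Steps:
$d = -122$ ($d = -54 - 68 = -122$)
$\left(-1\right) 46 + \frac{1}{138 + d} \left(-2\right) = \left(-1\right) 46 + \frac{1}{138 - 122} \left(-2\right) = -46 + \frac{1}{16} \left(-2\right) = -46 - \frac{1}{8} = - \frac{369}{8}$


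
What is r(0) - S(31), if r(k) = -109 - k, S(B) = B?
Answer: -140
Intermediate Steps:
r(0) - S(31) = (-109 - 1*0) - 1*31 = (-109 + 0) - 31 = -109 - 31 = -140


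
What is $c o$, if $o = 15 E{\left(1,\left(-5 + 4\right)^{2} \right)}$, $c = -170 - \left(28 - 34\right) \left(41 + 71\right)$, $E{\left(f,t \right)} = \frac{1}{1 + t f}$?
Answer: $3765$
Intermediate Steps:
$E{\left(f,t \right)} = \frac{1}{1 + f t}$
$c = 502$ ($c = -170 - \left(-6\right) 112 = -170 - -672 = -170 + 672 = 502$)
$o = \frac{15}{2}$ ($o = \frac{15}{1 + 1 \left(-5 + 4\right)^{2}} = \frac{15}{1 + 1 \left(-1\right)^{2}} = \frac{15}{1 + 1 \cdot 1} = \frac{15}{1 + 1} = \frac{15}{2} \approx 7.5$)
$c o = 502 \cdot \frac{15}{2} = 3765$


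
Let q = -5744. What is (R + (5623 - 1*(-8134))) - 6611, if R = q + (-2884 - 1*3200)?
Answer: -4682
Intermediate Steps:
R = -11828 (R = -5744 + (-2884 - 1*3200) = -5744 + (-2884 - 3200) = -5744 - 6084 = -11828)
(R + (5623 - 1*(-8134))) - 6611 = (-11828 + (5623 - 1*(-8134))) - 6611 = (-11828 + (5623 + 8134)) - 6611 = (-11828 + 13757) - 6611 = 1929 - 6611 = -4682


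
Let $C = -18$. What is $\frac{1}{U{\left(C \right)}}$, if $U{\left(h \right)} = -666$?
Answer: $- \frac{1}{666} \approx -0.0015015$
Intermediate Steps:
$\frac{1}{U{\left(C \right)}} = \frac{1}{-666} = - \frac{1}{666}$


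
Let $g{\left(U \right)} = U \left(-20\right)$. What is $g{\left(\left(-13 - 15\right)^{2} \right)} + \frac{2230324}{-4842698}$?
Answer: $- \frac{37967867482}{2421349} \approx -15680.0$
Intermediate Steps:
$g{\left(U \right)} = - 20 U$
$g{\left(\left(-13 - 15\right)^{2} \right)} + \frac{2230324}{-4842698} = - 20 \left(-13 - 15\right)^{2} + \frac{2230324}{-4842698} = - 20 \left(-28\right)^{2} + 2230324 \left(- \frac{1}{4842698}\right) = \left(-20\right) 784 - \frac{1115162}{2421349} = -15680 - \frac{1115162}{2421349} = - \frac{37967867482}{2421349}$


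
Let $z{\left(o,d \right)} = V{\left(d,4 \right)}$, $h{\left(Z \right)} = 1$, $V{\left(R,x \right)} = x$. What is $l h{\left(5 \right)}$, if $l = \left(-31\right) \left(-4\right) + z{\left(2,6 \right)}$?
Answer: $128$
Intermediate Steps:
$z{\left(o,d \right)} = 4$
$l = 128$ ($l = \left(-31\right) \left(-4\right) + 4 = 124 + 4 = 128$)
$l h{\left(5 \right)} = 128 \cdot 1 = 128$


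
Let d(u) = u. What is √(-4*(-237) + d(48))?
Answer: 2*√249 ≈ 31.559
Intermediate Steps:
√(-4*(-237) + d(48)) = √(-4*(-237) + 48) = √(948 + 48) = √996 = 2*√249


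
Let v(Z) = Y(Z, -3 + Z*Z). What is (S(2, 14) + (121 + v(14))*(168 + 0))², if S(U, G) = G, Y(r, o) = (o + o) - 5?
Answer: 7114922500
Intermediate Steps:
Y(r, o) = -5 + 2*o (Y(r, o) = 2*o - 5 = -5 + 2*o)
v(Z) = -11 + 2*Z² (v(Z) = -5 + 2*(-3 + Z*Z) = -5 + 2*(-3 + Z²) = -5 + (-6 + 2*Z²) = -11 + 2*Z²)
(S(2, 14) + (121 + v(14))*(168 + 0))² = (14 + (121 + (-11 + 2*14²))*(168 + 0))² = (14 + (121 + (-11 + 2*196))*168)² = (14 + (121 + (-11 + 392))*168)² = (14 + (121 + 381)*168)² = (14 + 502*168)² = (14 + 84336)² = 84350² = 7114922500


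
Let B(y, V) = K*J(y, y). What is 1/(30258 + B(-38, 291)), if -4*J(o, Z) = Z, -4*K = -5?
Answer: 8/242159 ≈ 3.3036e-5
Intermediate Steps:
K = 5/4 (K = -1/4*(-5) = 5/4 ≈ 1.2500)
J(o, Z) = -Z/4
B(y, V) = -5*y/16 (B(y, V) = 5*(-y/4)/4 = -5*y/16)
1/(30258 + B(-38, 291)) = 1/(30258 - 5/16*(-38)) = 1/(30258 + 95/8) = 1/(242159/8) = 8/242159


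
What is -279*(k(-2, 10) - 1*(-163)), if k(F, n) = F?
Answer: -44919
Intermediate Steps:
-279*(k(-2, 10) - 1*(-163)) = -279*(-2 - 1*(-163)) = -279*(-2 + 163) = -279*161 = -44919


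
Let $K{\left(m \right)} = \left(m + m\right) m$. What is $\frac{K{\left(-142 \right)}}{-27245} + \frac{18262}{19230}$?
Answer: $- \frac{5559185}{10478427} \approx -0.53054$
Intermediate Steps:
$K{\left(m \right)} = 2 m^{2}$ ($K{\left(m \right)} = 2 m m = 2 m^{2}$)
$\frac{K{\left(-142 \right)}}{-27245} + \frac{18262}{19230} = \frac{2 \left(-142\right)^{2}}{-27245} + \frac{18262}{19230} = 2 \cdot 20164 \left(- \frac{1}{27245}\right) + 18262 \cdot \frac{1}{19230} = 40328 \left(- \frac{1}{27245}\right) + \frac{9131}{9615} = - \frac{40328}{27245} + \frac{9131}{9615} = - \frac{5559185}{10478427}$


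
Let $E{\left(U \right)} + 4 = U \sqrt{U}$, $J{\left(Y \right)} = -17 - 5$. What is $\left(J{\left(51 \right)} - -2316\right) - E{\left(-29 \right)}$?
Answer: $2298 + 29 i \sqrt{29} \approx 2298.0 + 156.17 i$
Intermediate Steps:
$J{\left(Y \right)} = -22$ ($J{\left(Y \right)} = -17 - 5 = -22$)
$E{\left(U \right)} = -4 + U^{\frac{3}{2}}$ ($E{\left(U \right)} = -4 + U \sqrt{U} = -4 + U^{\frac{3}{2}}$)
$\left(J{\left(51 \right)} - -2316\right) - E{\left(-29 \right)} = \left(-22 - -2316\right) - \left(-4 + \left(-29\right)^{\frac{3}{2}}\right) = \left(-22 + 2316\right) - \left(-4 - 29 i \sqrt{29}\right) = 2294 + \left(4 + 29 i \sqrt{29}\right) = 2298 + 29 i \sqrt{29}$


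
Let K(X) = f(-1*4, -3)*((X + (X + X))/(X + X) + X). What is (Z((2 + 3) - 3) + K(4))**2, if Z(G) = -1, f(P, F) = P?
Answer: 529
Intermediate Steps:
K(X) = -6 - 4*X (K(X) = (-1*4)*((X + (X + X))/(X + X) + X) = -4*((X + 2*X)/((2*X)) + X) = -4*((3*X)*(1/(2*X)) + X) = -4*(3/2 + X) = -6 - 4*X)
(Z((2 + 3) - 3) + K(4))**2 = (-1 + (-6 - 4*4))**2 = (-1 + (-6 - 16))**2 = (-1 - 22)**2 = (-23)**2 = 529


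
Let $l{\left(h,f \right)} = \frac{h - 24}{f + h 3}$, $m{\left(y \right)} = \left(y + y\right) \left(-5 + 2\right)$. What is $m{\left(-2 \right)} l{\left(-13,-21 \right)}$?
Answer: $\frac{37}{5} \approx 7.4$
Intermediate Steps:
$m{\left(y \right)} = - 6 y$ ($m{\left(y \right)} = 2 y \left(-3\right) = - 6 y$)
$l{\left(h,f \right)} = \frac{-24 + h}{f + 3 h}$
$m{\left(-2 \right)} l{\left(-13,-21 \right)} = \left(-6\right) \left(-2\right) \frac{-24 - 13}{-21 + 3 \left(-13\right)} = 12 \frac{1}{-21 - 39} \left(-37\right) = 12 \frac{1}{-60} \left(-37\right) = 12 \left(\left(- \frac{1}{60}\right) \left(-37\right)\right) = 12 \cdot \frac{37}{60} = \frac{37}{5}$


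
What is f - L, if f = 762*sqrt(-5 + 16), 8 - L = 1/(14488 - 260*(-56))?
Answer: -232383/29048 + 762*sqrt(11) ≈ 2519.3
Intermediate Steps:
L = 232383/29048 (L = 8 - 1/(14488 - 260*(-56)) = 8 - 1/(14488 + 14560) = 8 - 1/29048 = 232383/29048 ≈ 8.0000)
f = 762*sqrt(11) ≈ 2527.3
f - L = 762*sqrt(11) - 1*232383/29048 = 762*sqrt(11) - 232383/29048 = -232383/29048 + 762*sqrt(11)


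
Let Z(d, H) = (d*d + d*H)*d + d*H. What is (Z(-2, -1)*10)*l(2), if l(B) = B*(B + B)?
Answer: -800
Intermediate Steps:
l(B) = 2*B² (l(B) = B*(2*B) = 2*B²)
Z(d, H) = H*d + d*(d² + H*d) (Z(d, H) = (d² + H*d)*d + H*d = d*(d² + H*d) + H*d = H*d + d*(d² + H*d))
(Z(-2, -1)*10)*l(2) = (-2*(-1 + (-2)² - 1*(-2))*10)*(2*2²) = (-2*(-1 + 4 + 2)*10)*(2*4) = (-2*5*10)*8 = -10*10*8 = -100*8 = -800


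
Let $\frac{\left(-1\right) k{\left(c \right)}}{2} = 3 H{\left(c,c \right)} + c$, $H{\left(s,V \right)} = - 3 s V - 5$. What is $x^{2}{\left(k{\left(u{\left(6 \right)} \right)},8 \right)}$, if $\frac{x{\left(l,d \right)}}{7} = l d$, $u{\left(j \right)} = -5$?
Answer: $752953600$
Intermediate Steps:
$H{\left(s,V \right)} = -5 - 3 V s$ ($H{\left(s,V \right)} = - 3 V s - 5 = -5 - 3 V s$)
$k{\left(c \right)} = 30 - 2 c + 18 c^{2}$ ($k{\left(c \right)} = - 2 \left(3 \left(-5 - 3 c c\right) + c\right) = - 2 \left(3 \left(-5 - 3 c^{2}\right) + c\right) = - 2 \left(\left(-15 - 9 c^{2}\right) + c\right) = - 2 \left(-15 + c - 9 c^{2}\right) = 30 - 2 c + 18 c^{2}$)
$x{\left(l,d \right)} = 7 d l$ ($x{\left(l,d \right)} = 7 l d = 7 d l$)
$x^{2}{\left(k{\left(u{\left(6 \right)} \right)},8 \right)} = \left(7 \cdot 8 \left(30 - -10 + 18 \left(-5\right)^{2}\right)\right)^{2} = \left(7 \cdot 8 \left(30 + 10 + 18 \cdot 25\right)\right)^{2} = \left(7 \cdot 8 \left(30 + 10 + 450\right)\right)^{2} = \left(7 \cdot 8 \cdot 490\right)^{2} = 27440^{2} = 752953600$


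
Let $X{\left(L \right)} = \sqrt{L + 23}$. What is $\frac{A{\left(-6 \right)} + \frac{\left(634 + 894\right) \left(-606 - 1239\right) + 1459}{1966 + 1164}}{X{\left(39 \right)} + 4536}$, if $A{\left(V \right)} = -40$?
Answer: $- \frac{3337249734}{16100120605} + \frac{2942901 \sqrt{62}}{64400482420} \approx -0.20692$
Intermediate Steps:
$X{\left(L \right)} = \sqrt{23 + L}$
$\frac{A{\left(-6 \right)} + \frac{\left(634 + 894\right) \left(-606 - 1239\right) + 1459}{1966 + 1164}}{X{\left(39 \right)} + 4536} = \frac{-40 + \frac{\left(634 + 894\right) \left(-606 - 1239\right) + 1459}{1966 + 1164}}{\sqrt{23 + 39} + 4536} = \frac{-40 + \frac{1528 \left(-1845\right) + 1459}{3130}}{\sqrt{62} + 4536} = \frac{-40 + \left(-2819160 + 1459\right) \frac{1}{3130}}{4536 + \sqrt{62}} = \frac{-40 - \frac{2817701}{3130}}{4536 + \sqrt{62}} = - \frac{2942901}{3130 \left(4536 + \sqrt{62}\right)}$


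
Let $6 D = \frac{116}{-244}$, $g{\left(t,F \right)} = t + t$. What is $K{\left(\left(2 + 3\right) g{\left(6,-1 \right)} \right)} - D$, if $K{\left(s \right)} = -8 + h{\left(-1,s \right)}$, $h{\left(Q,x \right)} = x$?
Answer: $\frac{19061}{366} \approx 52.079$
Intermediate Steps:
$g{\left(t,F \right)} = 2 t$
$D = - \frac{29}{366}$ ($D = \frac{116 \frac{1}{-244}}{6} = \frac{116 \left(- \frac{1}{244}\right)}{6} = \frac{1}{6} \left(- \frac{29}{61}\right) = - \frac{29}{366} \approx -0.079235$)
$K{\left(s \right)} = -8 + s$
$K{\left(\left(2 + 3\right) g{\left(6,-1 \right)} \right)} - D = \left(-8 + \left(2 + 3\right) 2 \cdot 6\right) - - \frac{29}{366} = \left(-8 + 5 \cdot 12\right) + \frac{29}{366} = \left(-8 + 60\right) + \frac{29}{366} = 52 + \frac{29}{366} = \frac{19061}{366}$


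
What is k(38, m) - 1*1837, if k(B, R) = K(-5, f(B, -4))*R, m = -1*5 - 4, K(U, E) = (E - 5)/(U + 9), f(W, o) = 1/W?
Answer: -277523/152 ≈ -1825.8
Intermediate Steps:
K(U, E) = (-5 + E)/(9 + U)
m = -9 (m = -5 - 4 = -9)
k(B, R) = R*(-5/4 + 1/(4*B)) (k(B, R) = ((-5 + 1/B)/(9 - 5))*R = ((-5 + 1/B)/4)*R = (-5/4 + 1/(4*B))*R = R*(-5/4 + 1/(4*B)))
k(38, m) - 1*1837 = (¼)*(-9)*(1 - 5*38)/38 - 1*1837 = (¼)*(-9)*(1/38)*(1 - 190) - 1837 = (¼)*(-9)*(1/38)*(-189) - 1837 = 1701/152 - 1837 = -277523/152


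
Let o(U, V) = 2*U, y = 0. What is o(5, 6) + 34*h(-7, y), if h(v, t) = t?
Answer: 10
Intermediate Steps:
o(5, 6) + 34*h(-7, y) = 2*5 + 34*0 = 10 + 0 = 10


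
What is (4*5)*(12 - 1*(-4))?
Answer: 320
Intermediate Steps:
(4*5)*(12 - 1*(-4)) = 20*(12 + 4) = 20*16 = 320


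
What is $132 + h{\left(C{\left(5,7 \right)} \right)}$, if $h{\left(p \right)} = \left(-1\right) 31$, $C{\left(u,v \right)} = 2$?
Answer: $101$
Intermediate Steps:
$h{\left(p \right)} = -31$
$132 + h{\left(C{\left(5,7 \right)} \right)} = 132 - 31 = 101$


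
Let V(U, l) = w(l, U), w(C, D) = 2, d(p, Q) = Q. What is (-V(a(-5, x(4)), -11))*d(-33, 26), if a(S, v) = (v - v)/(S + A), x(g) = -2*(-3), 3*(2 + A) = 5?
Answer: -52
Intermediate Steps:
A = -⅓ (A = -2 + (⅓)*5 = -2 + 5/3 = -⅓ ≈ -0.33333)
x(g) = 6
a(S, v) = 0 (a(S, v) = (v - v)/(S - ⅓) = 0/(-⅓ + S) = 0)
V(U, l) = 2
(-V(a(-5, x(4)), -11))*d(-33, 26) = -1*2*26 = -2*26 = -52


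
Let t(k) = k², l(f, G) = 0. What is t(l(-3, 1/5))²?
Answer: 0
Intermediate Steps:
t(l(-3, 1/5))² = (0²)² = 0² = 0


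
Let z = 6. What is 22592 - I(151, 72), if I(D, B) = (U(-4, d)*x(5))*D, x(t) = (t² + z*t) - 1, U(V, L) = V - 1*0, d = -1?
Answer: 55208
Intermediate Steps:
U(V, L) = V (U(V, L) = V + 0 = V)
x(t) = -1 + t² + 6*t (x(t) = (t² + 6*t) - 1 = -1 + t² + 6*t)
I(D, B) = -216*D (I(D, B) = (-4*(-1 + 5² + 6*5))*D = (-4*(-1 + 25 + 30))*D = (-4*54)*D = -216*D)
22592 - I(151, 72) = 22592 - (-216)*151 = 22592 - 1*(-32616) = 22592 + 32616 = 55208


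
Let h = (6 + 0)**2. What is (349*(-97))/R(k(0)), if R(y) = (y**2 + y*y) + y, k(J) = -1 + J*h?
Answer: -33853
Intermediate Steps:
h = 36 (h = 6**2 = 36)
k(J) = -1 + 36*J (k(J) = -1 + J*36 = -1 + 36*J)
R(y) = y + 2*y**2 (R(y) = (y**2 + y**2) + y = 2*y**2 + y = y + 2*y**2)
(349*(-97))/R(k(0)) = (349*(-97))/(((-1 + 36*0)*(1 + 2*(-1 + 36*0)))) = -33853*1/((1 + 2*(-1 + 0))*(-1 + 0)) = -33853*(-1/(1 + 2*(-1))) = -33853*(-1/(1 - 2)) = -33853/((-1*(-1))) = -33853/1 = -33853*1 = -33853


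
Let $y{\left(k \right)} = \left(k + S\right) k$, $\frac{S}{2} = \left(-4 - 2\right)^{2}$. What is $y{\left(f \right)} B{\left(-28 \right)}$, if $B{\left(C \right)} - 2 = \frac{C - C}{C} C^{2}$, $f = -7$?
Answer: $-910$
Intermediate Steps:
$S = 72$ ($S = 2 \left(-4 - 2\right)^{2} = 2 \left(-6\right)^{2} = 2 \cdot 36 = 72$)
$B{\left(C \right)} = 2$ ($B{\left(C \right)} = 2 + \frac{C - C}{C} C^{2} = 2 + \frac{0}{C} C^{2} = 2 + 0 C^{2} = 2 + 0 = 2$)
$y{\left(k \right)} = k \left(72 + k\right)$ ($y{\left(k \right)} = \left(k + 72\right) k = \left(72 + k\right) k = k \left(72 + k\right)$)
$y{\left(f \right)} B{\left(-28 \right)} = - 7 \left(72 - 7\right) 2 = \left(-7\right) 65 \cdot 2 = \left(-455\right) 2 = -910$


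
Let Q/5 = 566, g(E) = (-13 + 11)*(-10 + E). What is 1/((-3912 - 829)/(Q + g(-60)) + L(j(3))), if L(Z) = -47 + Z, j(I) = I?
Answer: -270/12311 ≈ -0.021932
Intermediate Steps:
g(E) = 20 - 2*E (g(E) = -2*(-10 + E) = 20 - 2*E)
Q = 2830 (Q = 5*566 = 2830)
1/((-3912 - 829)/(Q + g(-60)) + L(j(3))) = 1/((-3912 - 829)/(2830 + (20 - 2*(-60))) + (-47 + 3)) = 1/(-4741/(2830 + (20 + 120)) - 44) = 1/(-4741/(2830 + 140) - 44) = 1/(-4741/2970 - 44) = 1/(-4741*1/2970 - 44) = 1/(-431/270 - 44) = 1/(-12311/270) = -270/12311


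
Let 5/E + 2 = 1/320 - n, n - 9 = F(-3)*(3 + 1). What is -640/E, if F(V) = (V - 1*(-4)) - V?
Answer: 17278/5 ≈ 3455.6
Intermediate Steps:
F(V) = 4 (F(V) = (V + 4) - V = (4 + V) - V = 4)
n = 25 (n = 9 + 4*(3 + 1) = 9 + 4*4 = 9 + 16 = 25)
E = -1600/8639 (E = 5/(-2 + (1/320 - 1*25)) = 5/(-2 + (1/320 - 25)) = 5/(-2 - 7999/320) = 5/(-8639/320) = 5*(-320/8639) = -1600/8639 ≈ -0.18521)
-640/E = -640/(-1600/8639) = -640*(-8639/1600) = 17278/5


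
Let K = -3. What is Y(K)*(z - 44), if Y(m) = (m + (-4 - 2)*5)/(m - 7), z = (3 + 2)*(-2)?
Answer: -891/5 ≈ -178.20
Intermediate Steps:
z = -10 (z = 5*(-2) = -10)
Y(m) = (-30 + m)/(-7 + m) (Y(m) = (m - 6*5)/(-7 + m) = (m - 30)/(-7 + m) = (-30 + m)/(-7 + m))
Y(K)*(z - 44) = ((-30 - 3)/(-7 - 3))*(-10 - 44) = (-33/(-10))*(-54) = -1/10*(-33)*(-54) = (33/10)*(-54) = -891/5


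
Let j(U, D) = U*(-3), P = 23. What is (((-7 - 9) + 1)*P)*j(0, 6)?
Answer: 0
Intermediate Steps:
j(U, D) = -3*U
(((-7 - 9) + 1)*P)*j(0, 6) = (((-7 - 9) + 1)*23)*(-3*0) = ((-16 + 1)*23)*0 = -15*23*0 = -345*0 = 0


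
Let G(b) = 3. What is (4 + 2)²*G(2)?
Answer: 108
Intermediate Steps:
(4 + 2)²*G(2) = (4 + 2)²*3 = 6²*3 = 36*3 = 108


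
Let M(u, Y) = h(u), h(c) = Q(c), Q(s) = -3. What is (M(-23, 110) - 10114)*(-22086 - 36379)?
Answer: 591490405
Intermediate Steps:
h(c) = -3
M(u, Y) = -3
(M(-23, 110) - 10114)*(-22086 - 36379) = (-3 - 10114)*(-22086 - 36379) = -10117*(-58465) = 591490405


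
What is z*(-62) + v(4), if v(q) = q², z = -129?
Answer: 8014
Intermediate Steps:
z*(-62) + v(4) = -129*(-62) + 4² = 7998 + 16 = 8014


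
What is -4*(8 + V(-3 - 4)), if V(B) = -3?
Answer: -20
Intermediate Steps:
-4*(8 + V(-3 - 4)) = -4*(8 - 3) = -4*5 = -20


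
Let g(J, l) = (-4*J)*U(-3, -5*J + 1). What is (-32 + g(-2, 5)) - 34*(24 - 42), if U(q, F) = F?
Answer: 668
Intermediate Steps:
g(J, l) = -4*J*(1 - 5*J) (g(J, l) = (-4*J)*(-5*J + 1) = (-4*J)*(1 - 5*J) = -4*J*(1 - 5*J))
(-32 + g(-2, 5)) - 34*(24 - 42) = (-32 + 4*(-2)*(-1 + 5*(-2))) - 34*(24 - 42) = (-32 + 4*(-2)*(-1 - 10)) - 34*(-18) = (-32 + 4*(-2)*(-11)) + 612 = (-32 + 88) + 612 = 56 + 612 = 668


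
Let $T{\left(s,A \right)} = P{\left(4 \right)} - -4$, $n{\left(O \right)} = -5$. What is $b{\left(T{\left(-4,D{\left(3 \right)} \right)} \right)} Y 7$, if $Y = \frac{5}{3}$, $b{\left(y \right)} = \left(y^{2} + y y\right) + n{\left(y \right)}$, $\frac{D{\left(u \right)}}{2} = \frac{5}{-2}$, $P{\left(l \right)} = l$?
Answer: $1435$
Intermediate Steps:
$D{\left(u \right)} = -5$ ($D{\left(u \right)} = 2 \frac{5}{-2} = 2 \cdot 5 \left(- \frac{1}{2}\right) = 2 \left(- \frac{5}{2}\right) = -5$)
$T{\left(s,A \right)} = 8$ ($T{\left(s,A \right)} = 4 - -4 = 4 + 4 = 8$)
$b{\left(y \right)} = -5 + 2 y^{2}$ ($b{\left(y \right)} = \left(y^{2} + y y\right) - 5 = \left(y^{2} + y^{2}\right) - 5 = 2 y^{2} - 5 = -5 + 2 y^{2}$)
$Y = \frac{5}{3}$ ($Y = 5 \cdot \frac{1}{3} = \frac{5}{3} \approx 1.6667$)
$b{\left(T{\left(-4,D{\left(3 \right)} \right)} \right)} Y 7 = \left(-5 + 2 \cdot 8^{2}\right) \frac{5}{3} \cdot 7 = \left(-5 + 2 \cdot 64\right) \frac{5}{3} \cdot 7 = \left(-5 + 128\right) \frac{5}{3} \cdot 7 = 123 \cdot \frac{5}{3} \cdot 7 = 205 \cdot 7 = 1435$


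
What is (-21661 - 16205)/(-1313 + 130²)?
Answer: -37866/15587 ≈ -2.4293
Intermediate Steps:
(-21661 - 16205)/(-1313 + 130²) = -37866/(-1313 + 16900) = -37866/15587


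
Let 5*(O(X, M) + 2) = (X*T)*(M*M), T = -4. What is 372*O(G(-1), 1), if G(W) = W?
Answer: -2232/5 ≈ -446.40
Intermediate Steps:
O(X, M) = -2 - 4*X*M**2/5 (O(X, M) = -2 + ((X*(-4))*(M*M))/5 = -2 + ((-4*X)*M**2)/5 = -2 + (-4*X*M**2)/5 = -2 - 4*X*M**2/5)
372*O(G(-1), 1) = 372*(-2 - 4/5*(-1)*1**2) = 372*(-2 - 4/5*(-1)*1) = 372*(-2 + 4/5) = 372*(-6/5) = -2232/5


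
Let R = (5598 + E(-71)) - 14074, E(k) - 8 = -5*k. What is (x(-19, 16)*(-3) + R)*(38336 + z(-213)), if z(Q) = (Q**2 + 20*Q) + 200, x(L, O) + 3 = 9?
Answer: -647593495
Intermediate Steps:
E(k) = 8 - 5*k
x(L, O) = 6 (x(L, O) = -3 + 9 = 6)
z(Q) = 200 + Q**2 + 20*Q
R = -8113 (R = (5598 + (8 - 5*(-71))) - 14074 = (5598 + (8 + 355)) - 14074 = (5598 + 363) - 14074 = 5961 - 14074 = -8113)
(x(-19, 16)*(-3) + R)*(38336 + z(-213)) = (6*(-3) - 8113)*(38336 + (200 + (-213)**2 + 20*(-213))) = (-18 - 8113)*(38336 + (200 + 45369 - 4260)) = -8131*(38336 + 41309) = -8131*79645 = -647593495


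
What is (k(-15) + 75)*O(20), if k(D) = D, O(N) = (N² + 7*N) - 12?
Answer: 31680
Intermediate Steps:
O(N) = -12 + N² + 7*N
(k(-15) + 75)*O(20) = (-15 + 75)*(-12 + 20² + 7*20) = 60*(-12 + 400 + 140) = 60*528 = 31680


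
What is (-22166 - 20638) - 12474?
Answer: -55278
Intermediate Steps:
(-22166 - 20638) - 12474 = -42804 - 12474 = -55278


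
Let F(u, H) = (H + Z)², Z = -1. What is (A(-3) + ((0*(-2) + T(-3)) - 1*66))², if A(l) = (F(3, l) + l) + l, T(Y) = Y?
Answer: 3481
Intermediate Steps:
F(u, H) = (-1 + H)² (F(u, H) = (H - 1)² = (-1 + H)²)
A(l) = (-1 + l)² + 2*l (A(l) = ((-1 + l)² + l) + l = (l + (-1 + l)²) + l = (-1 + l)² + 2*l)
(A(-3) + ((0*(-2) + T(-3)) - 1*66))² = ((1 + (-3)²) + ((0*(-2) - 3) - 1*66))² = ((1 + 9) + ((0 - 3) - 66))² = (10 + (-3 - 66))² = (10 - 69)² = (-59)² = 3481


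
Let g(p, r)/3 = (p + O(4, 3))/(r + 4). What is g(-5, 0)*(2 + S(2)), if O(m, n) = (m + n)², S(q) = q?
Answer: 132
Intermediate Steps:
g(p, r) = 3*(49 + p)/(4 + r) (g(p, r) = 3*((p + (4 + 3)²)/(r + 4)) = 3*((p + 7²)/(4 + r)) = 3*((p + 49)/(4 + r)) = 3*((49 + p)/(4 + r)) = 3*(49 + p)/(4 + r))
g(-5, 0)*(2 + S(2)) = (3*(49 - 5)/(4 + 0))*(2 + 2) = (3*44/4)*4 = (3*(¼)*44)*4 = 33*4 = 132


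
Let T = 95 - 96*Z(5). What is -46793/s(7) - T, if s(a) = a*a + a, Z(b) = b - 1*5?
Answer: -52113/56 ≈ -930.59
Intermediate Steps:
Z(b) = -5 + b (Z(b) = b - 5 = -5 + b)
T = 95 (T = 95 - 96*(-5 + 5) = 95 - 96*0 = 95 + 0 = 95)
s(a) = a + a**2 (s(a) = a**2 + a = a + a**2)
-46793/s(7) - T = -46793*1/(7*(1 + 7)) - 1*95 = -46793/(7*8) - 95 = -46793/56 - 95 = -52113/56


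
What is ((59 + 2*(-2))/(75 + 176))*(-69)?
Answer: -3795/251 ≈ -15.120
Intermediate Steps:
((59 + 2*(-2))/(75 + 176))*(-69) = ((59 - 4)/251)*(-69) = (55*(1/251))*(-69) = (55/251)*(-69) = -3795/251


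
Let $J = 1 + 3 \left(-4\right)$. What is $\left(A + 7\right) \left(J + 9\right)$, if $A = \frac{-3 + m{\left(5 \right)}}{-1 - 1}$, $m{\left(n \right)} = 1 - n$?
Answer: $-21$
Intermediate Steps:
$A = \frac{7}{2}$ ($A = \frac{-3 + \left(1 - 5\right)}{-1 - 1} = \frac{-3 + \left(1 - 5\right)}{-2} = \left(-3 - 4\right) \left(- \frac{1}{2}\right) = \left(-7\right) \left(- \frac{1}{2}\right) = \frac{7}{2} \approx 3.5$)
$J = -11$ ($J = 1 - 12 = -11$)
$\left(A + 7\right) \left(J + 9\right) = \left(\frac{7}{2} + 7\right) \left(-11 + 9\right) = \frac{21}{2} \left(-2\right) = -21$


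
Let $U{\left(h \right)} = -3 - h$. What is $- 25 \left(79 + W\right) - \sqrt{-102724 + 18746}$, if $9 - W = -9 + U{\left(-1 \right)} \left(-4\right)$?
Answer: $-2225 - i \sqrt{83978} \approx -2225.0 - 289.79 i$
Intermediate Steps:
$W = 10$ ($W = 9 - \left(-9 + \left(-3 - -1\right) \left(-4\right)\right) = 9 - \left(-9 + \left(-3 + 1\right) \left(-4\right)\right) = 9 - \left(-9 - -8\right) = 9 - \left(-9 + 8\right) = 9 - -1 = 9 + 1 = 10$)
$- 25 \left(79 + W\right) - \sqrt{-102724 + 18746} = - 25 \left(79 + 10\right) - \sqrt{-102724 + 18746} = \left(-25\right) 89 - \sqrt{-83978} = -2225 - i \sqrt{83978}$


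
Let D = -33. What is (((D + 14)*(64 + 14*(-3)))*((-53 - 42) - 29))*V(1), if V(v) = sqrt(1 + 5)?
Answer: 51832*sqrt(6) ≈ 1.2696e+5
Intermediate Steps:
V(v) = sqrt(6)
(((D + 14)*(64 + 14*(-3)))*((-53 - 42) - 29))*V(1) = (((-33 + 14)*(64 + 14*(-3)))*((-53 - 42) - 29))*sqrt(6) = ((-19*(64 - 42))*(-95 - 29))*sqrt(6) = (-19*22*(-124))*sqrt(6) = (-418*(-124))*sqrt(6) = 51832*sqrt(6)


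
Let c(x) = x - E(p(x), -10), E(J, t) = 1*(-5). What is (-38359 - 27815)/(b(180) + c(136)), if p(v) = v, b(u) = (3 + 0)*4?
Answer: -22058/51 ≈ -432.51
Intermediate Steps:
b(u) = 12 (b(u) = 3*4 = 12)
E(J, t) = -5
c(x) = 5 + x (c(x) = x - 1*(-5) = x + 5 = 5 + x)
(-38359 - 27815)/(b(180) + c(136)) = (-38359 - 27815)/(12 + (5 + 136)) = -66174/(12 + 141) = -66174/153 = -66174*1/153 = -22058/51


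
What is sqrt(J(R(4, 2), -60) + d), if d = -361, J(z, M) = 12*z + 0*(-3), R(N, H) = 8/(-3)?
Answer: I*sqrt(393) ≈ 19.824*I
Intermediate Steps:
R(N, H) = -8/3 (R(N, H) = 8*(-1/3) = -8/3)
J(z, M) = 12*z (J(z, M) = 12*z + 0 = 12*z)
sqrt(J(R(4, 2), -60) + d) = sqrt(12*(-8/3) - 361) = sqrt(-32 - 361) = sqrt(-393) = I*sqrt(393)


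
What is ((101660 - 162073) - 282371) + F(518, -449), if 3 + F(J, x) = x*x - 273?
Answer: -141459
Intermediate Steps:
F(J, x) = -276 + x**2 (F(J, x) = -3 + (x*x - 273) = -3 + (x**2 - 273) = -3 + (-273 + x**2) = -276 + x**2)
((101660 - 162073) - 282371) + F(518, -449) = ((101660 - 162073) - 282371) + (-276 + (-449)**2) = (-60413 - 282371) + (-276 + 201601) = -342784 + 201325 = -141459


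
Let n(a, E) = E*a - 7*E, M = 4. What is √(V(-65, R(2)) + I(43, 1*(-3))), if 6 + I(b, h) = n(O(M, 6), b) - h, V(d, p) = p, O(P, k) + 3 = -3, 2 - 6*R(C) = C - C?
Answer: I*√5055/3 ≈ 23.7*I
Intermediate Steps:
R(C) = ⅓ (R(C) = ⅓ - (C - C)/6 = ⅓ - ⅙*0 = ⅓ + 0 = ⅓)
O(P, k) = -6 (O(P, k) = -3 - 3 = -6)
n(a, E) = -7*E + E*a
I(b, h) = -6 - h - 13*b (I(b, h) = -6 + (b*(-7 - 6) - h) = -6 + (b*(-13) - h) = -6 + (-13*b - h) = -6 + (-h - 13*b) = -6 - h - 13*b)
√(V(-65, R(2)) + I(43, 1*(-3))) = √(⅓ + (-6 - (-3) - 13*43)) = √(⅓ + (-6 - 1*(-3) - 559)) = √(⅓ + (-6 + 3 - 559)) = √(⅓ - 562) = √(-1685/3) = I*√5055/3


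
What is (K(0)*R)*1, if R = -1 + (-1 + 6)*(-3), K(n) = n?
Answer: 0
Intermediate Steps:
R = -16 (R = -1 + 5*(-3) = -1 - 15 = -16)
(K(0)*R)*1 = (0*(-16))*1 = 0*1 = 0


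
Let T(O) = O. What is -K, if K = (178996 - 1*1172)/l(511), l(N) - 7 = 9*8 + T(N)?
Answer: -88912/295 ≈ -301.40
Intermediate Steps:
l(N) = 79 + N (l(N) = 7 + (9*8 + N) = 7 + (72 + N) = 79 + N)
K = 88912/295 (K = (178996 - 1*1172)/(79 + 511) = (178996 - 1172)/590 = 177824*(1/590) = 88912/295 ≈ 301.40)
-K = -1*88912/295 = -88912/295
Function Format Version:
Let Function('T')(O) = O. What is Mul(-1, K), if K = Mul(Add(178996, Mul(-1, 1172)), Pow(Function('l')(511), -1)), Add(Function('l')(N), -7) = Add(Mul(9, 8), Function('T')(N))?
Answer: Rational(-88912, 295) ≈ -301.40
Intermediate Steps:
Function('l')(N) = Add(79, N) (Function('l')(N) = Add(7, Add(Mul(9, 8), N)) = Add(7, Add(72, N)) = Add(79, N))
K = Rational(88912, 295) (K = Mul(Add(178996, Mul(-1, 1172)), Pow(Add(79, 511), -1)) = Mul(Add(178996, -1172), Pow(590, -1)) = Mul(177824, Rational(1, 590)) = Rational(88912, 295) ≈ 301.40)
Mul(-1, K) = Mul(-1, Rational(88912, 295)) = Rational(-88912, 295)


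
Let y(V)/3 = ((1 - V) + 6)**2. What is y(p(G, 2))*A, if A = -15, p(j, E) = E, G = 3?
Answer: -1125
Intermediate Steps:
y(V) = 3*(7 - V)**2 (y(V) = 3*((1 - V) + 6)**2 = 3*(7 - V)**2)
y(p(G, 2))*A = (3*(-7 + 2)**2)*(-15) = (3*(-5)**2)*(-15) = (3*25)*(-15) = 75*(-15) = -1125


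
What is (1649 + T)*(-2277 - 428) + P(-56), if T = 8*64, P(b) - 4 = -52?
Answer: -5845553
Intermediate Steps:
P(b) = -48 (P(b) = 4 - 52 = -48)
T = 512
(1649 + T)*(-2277 - 428) + P(-56) = (1649 + 512)*(-2277 - 428) - 48 = 2161*(-2705) - 48 = -5845505 - 48 = -5845553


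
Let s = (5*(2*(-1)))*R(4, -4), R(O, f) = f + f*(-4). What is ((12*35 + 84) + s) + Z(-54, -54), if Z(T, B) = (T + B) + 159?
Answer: 435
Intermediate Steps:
Z(T, B) = 159 + B + T (Z(T, B) = (B + T) + 159 = 159 + B + T)
R(O, f) = -3*f (R(O, f) = f - 4*f = -3*f)
s = -120 (s = (5*(2*(-1)))*(-3*(-4)) = (5*(-2))*12 = -10*12 = -120)
((12*35 + 84) + s) + Z(-54, -54) = ((12*35 + 84) - 120) + (159 - 54 - 54) = ((420 + 84) - 120) + 51 = (504 - 120) + 51 = 384 + 51 = 435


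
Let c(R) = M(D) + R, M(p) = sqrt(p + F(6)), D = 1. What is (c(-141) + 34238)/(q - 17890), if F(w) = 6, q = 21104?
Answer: 34097/3214 + sqrt(7)/3214 ≈ 10.610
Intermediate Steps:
M(p) = sqrt(6 + p) (M(p) = sqrt(p + 6) = sqrt(6 + p))
c(R) = R + sqrt(7) (c(R) = sqrt(6 + 1) + R = sqrt(7) + R = R + sqrt(7))
(c(-141) + 34238)/(q - 17890) = ((-141 + sqrt(7)) + 34238)/(21104 - 17890) = (34097 + sqrt(7))/3214 = (34097 + sqrt(7))*(1/3214) = 34097/3214 + sqrt(7)/3214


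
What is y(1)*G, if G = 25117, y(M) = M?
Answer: 25117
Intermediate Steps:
y(1)*G = 1*25117 = 25117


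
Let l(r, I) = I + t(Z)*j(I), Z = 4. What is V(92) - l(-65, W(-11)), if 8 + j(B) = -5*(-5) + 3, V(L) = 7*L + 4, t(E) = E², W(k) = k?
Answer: 339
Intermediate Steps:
V(L) = 4 + 7*L
j(B) = 20 (j(B) = -8 + (-5*(-5) + 3) = -8 + (25 + 3) = -8 + 28 = 20)
l(r, I) = 320 + I (l(r, I) = I + 4²*20 = I + 16*20 = I + 320 = 320 + I)
V(92) - l(-65, W(-11)) = (4 + 7*92) - (320 - 11) = (4 + 644) - 1*309 = 648 - 309 = 339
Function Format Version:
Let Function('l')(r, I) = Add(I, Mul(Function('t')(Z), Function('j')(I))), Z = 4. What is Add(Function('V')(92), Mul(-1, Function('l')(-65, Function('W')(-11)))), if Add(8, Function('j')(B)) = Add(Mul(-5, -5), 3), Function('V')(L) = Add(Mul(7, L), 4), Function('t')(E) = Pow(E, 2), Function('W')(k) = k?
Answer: 339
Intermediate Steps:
Function('V')(L) = Add(4, Mul(7, L))
Function('j')(B) = 20 (Function('j')(B) = Add(-8, Add(Mul(-5, -5), 3)) = Add(-8, Add(25, 3)) = Add(-8, 28) = 20)
Function('l')(r, I) = Add(320, I) (Function('l')(r, I) = Add(I, Mul(Pow(4, 2), 20)) = Add(I, Mul(16, 20)) = Add(I, 320) = Add(320, I))
Add(Function('V')(92), Mul(-1, Function('l')(-65, Function('W')(-11)))) = Add(Add(4, Mul(7, 92)), Mul(-1, Add(320, -11))) = Add(Add(4, 644), Mul(-1, 309)) = Add(648, -309) = 339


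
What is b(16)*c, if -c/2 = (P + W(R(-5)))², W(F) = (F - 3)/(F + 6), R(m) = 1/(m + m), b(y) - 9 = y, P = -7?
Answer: -9856800/3481 ≈ -2831.6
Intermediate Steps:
b(y) = 9 + y
R(m) = 1/(2*m)
W(F) = (-3 + F)/(6 + F)
c = -394272/3481 (c = -2*(-7 + (-3 + (½)/(-5))/(6 + (½)/(-5)))² = -2*(-7 + (-3 + (½)*(-⅕))/(6 + (½)*(-⅕)))² = -2*(-7 + (-3 - ⅒)/(6 - ⅒))² = -2*(-7 - 31/10/(59/10))² = -2*(-7 + (10/59)*(-31/10))² = -2*(-7 - 31/59)² = -2*(-444/59)² = -2*197136/3481 = -394272/3481 ≈ -113.26)
b(16)*c = (9 + 16)*(-394272/3481) = 25*(-394272/3481) = -9856800/3481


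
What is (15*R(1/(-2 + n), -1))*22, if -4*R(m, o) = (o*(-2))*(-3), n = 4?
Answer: 495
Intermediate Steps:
R(m, o) = -3*o/2 (R(m, o) = -o*(-2)*(-3)/4 = -(-2*o)*(-3)/4 = -3*o/2)
(15*R(1/(-2 + n), -1))*22 = (15*(-3/2*(-1)))*22 = (15*(3/2))*22 = (45/2)*22 = 495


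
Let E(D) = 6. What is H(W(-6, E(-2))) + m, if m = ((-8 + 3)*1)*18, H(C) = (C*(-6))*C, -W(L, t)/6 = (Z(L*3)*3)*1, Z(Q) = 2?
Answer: -7866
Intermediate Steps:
W(L, t) = -36 (W(L, t) = -6*2*3 = -36)
H(C) = -6*C² (H(C) = (-6*C)*C = -6*C²)
m = -90 (m = -5*1*18 = -5*18 = -90)
H(W(-6, E(-2))) + m = -6*(-36)² - 90 = -6*1296 - 90 = -7776 - 90 = -7866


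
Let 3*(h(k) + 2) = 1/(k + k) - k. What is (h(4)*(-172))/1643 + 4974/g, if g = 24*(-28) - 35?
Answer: -46632013/6969606 ≈ -6.6908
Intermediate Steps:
g = -707 (g = -672 - 35 = -707)
h(k) = -2 - k/3 + 1/(6*k) (h(k) = -2 + (1/(k + k) - k)/3 = -2 + (1/(2*k) - k)/3 = -2 + (-k/3 + 1/(6*k)) = -2 - k/3 + 1/(6*k))
(h(4)*(-172))/1643 + 4974/g = ((-2 - ⅓*4 + (⅙)/4)*(-172))/1643 + 4974/(-707) = ((-2 - 4/3 + (⅙)*(¼))*(-172))*(1/1643) + 4974*(-1/707) = ((-2 - 4/3 + 1/24)*(-172))*(1/1643) - 4974/707 = -79/24*(-172)*(1/1643) - 4974/707 = (3397/6)*(1/1643) - 4974/707 = 3397/9858 - 4974/707 = -46632013/6969606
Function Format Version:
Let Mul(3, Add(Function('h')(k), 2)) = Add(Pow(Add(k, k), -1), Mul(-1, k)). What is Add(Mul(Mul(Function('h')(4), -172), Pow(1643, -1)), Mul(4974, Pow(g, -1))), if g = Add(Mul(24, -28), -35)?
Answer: Rational(-46632013, 6969606) ≈ -6.6908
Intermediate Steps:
g = -707 (g = Add(-672, -35) = -707)
Function('h')(k) = Add(-2, Mul(Rational(-1, 3), k), Mul(Rational(1, 6), Pow(k, -1))) (Function('h')(k) = Add(-2, Mul(Rational(1, 3), Add(Pow(Add(k, k), -1), Mul(-1, k)))) = Add(-2, Mul(Rational(1, 3), Add(Pow(Mul(2, k), -1), Mul(-1, k)))) = Add(-2, Mul(Rational(1, 3), Add(Mul(Rational(1, 2), Pow(k, -1)), Mul(-1, k)))) = Add(-2, Add(Mul(Rational(-1, 3), k), Mul(Rational(1, 6), Pow(k, -1)))) = Add(-2, Mul(Rational(-1, 3), k), Mul(Rational(1, 6), Pow(k, -1))))
Add(Mul(Mul(Function('h')(4), -172), Pow(1643, -1)), Mul(4974, Pow(g, -1))) = Add(Mul(Mul(Add(-2, Mul(Rational(-1, 3), 4), Mul(Rational(1, 6), Pow(4, -1))), -172), Pow(1643, -1)), Mul(4974, Pow(-707, -1))) = Add(Mul(Mul(Add(-2, Rational(-4, 3), Mul(Rational(1, 6), Rational(1, 4))), -172), Rational(1, 1643)), Mul(4974, Rational(-1, 707))) = Add(Mul(Mul(Add(-2, Rational(-4, 3), Rational(1, 24)), -172), Rational(1, 1643)), Rational(-4974, 707)) = Add(Mul(Mul(Rational(-79, 24), -172), Rational(1, 1643)), Rational(-4974, 707)) = Add(Mul(Rational(3397, 6), Rational(1, 1643)), Rational(-4974, 707)) = Add(Rational(3397, 9858), Rational(-4974, 707)) = Rational(-46632013, 6969606)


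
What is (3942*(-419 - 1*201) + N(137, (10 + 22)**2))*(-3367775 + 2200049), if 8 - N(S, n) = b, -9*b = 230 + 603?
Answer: 8561554895110/3 ≈ 2.8539e+12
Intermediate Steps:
b = -833/9 (b = -(230 + 603)/9 = -1/9*833 = -833/9 ≈ -92.556)
N(S, n) = 905/9 (N(S, n) = 8 - 1*(-833/9) = 8 + 833/9 = 905/9)
(3942*(-419 - 1*201) + N(137, (10 + 22)**2))*(-3367775 + 2200049) = (3942*(-419 - 1*201) + 905/9)*(-3367775 + 2200049) = (3942*(-419 - 201) + 905/9)*(-1167726) = (3942*(-620) + 905/9)*(-1167726) = (-2444040 + 905/9)*(-1167726) = -21995455/9*(-1167726) = 8561554895110/3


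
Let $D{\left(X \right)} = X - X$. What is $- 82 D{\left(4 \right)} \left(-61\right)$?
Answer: $0$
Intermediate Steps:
$D{\left(X \right)} = 0$
$- 82 D{\left(4 \right)} \left(-61\right) = \left(-82\right) 0 \left(-61\right) = 0 \left(-61\right) = 0$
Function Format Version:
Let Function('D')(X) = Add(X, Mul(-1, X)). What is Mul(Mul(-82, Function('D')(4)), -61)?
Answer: 0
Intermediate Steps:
Function('D')(X) = 0
Mul(Mul(-82, Function('D')(4)), -61) = Mul(Mul(-82, 0), -61) = Mul(0, -61) = 0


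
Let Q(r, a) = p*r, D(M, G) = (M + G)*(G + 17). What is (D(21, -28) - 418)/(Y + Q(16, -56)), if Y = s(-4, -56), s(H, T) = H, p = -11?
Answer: 341/180 ≈ 1.8944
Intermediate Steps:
Y = -4
D(M, G) = (17 + G)*(G + M) (D(M, G) = (G + M)*(17 + G) = (17 + G)*(G + M))
Q(r, a) = -11*r
(D(21, -28) - 418)/(Y + Q(16, -56)) = (((-28)² + 17*(-28) + 17*21 - 28*21) - 418)/(-4 - 11*16) = ((784 - 476 + 357 - 588) - 418)/(-4 - 176) = (77 - 418)/(-180) = -341*(-1/180) = 341/180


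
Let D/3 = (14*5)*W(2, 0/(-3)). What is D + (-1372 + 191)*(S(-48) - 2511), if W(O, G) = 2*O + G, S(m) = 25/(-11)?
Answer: 32659166/11 ≈ 2.9690e+6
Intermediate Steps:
S(m) = -25/11 (S(m) = 25*(-1/11) = -25/11)
W(O, G) = G + 2*O
D = 840 (D = 3*((14*5)*(0/(-3) + 2*2)) = 3*(70*(0*(-⅓) + 4)) = 3*(70*(0 + 4)) = 3*(70*4) = 3*280 = 840)
D + (-1372 + 191)*(S(-48) - 2511) = 840 + (-1372 + 191)*(-25/11 - 2511) = 840 - 1181*(-27646/11) = 840 + 32649926/11 = 32659166/11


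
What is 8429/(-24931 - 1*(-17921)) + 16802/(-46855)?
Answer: -102544563/65690710 ≈ -1.5610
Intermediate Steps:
8429/(-24931 - 1*(-17921)) + 16802/(-46855) = 8429/(-24931 + 17921) + 16802*(-1/46855) = 8429/(-7010) - 16802/46855 = 8429*(-1/7010) - 16802/46855 = -8429/7010 - 16802/46855 = -102544563/65690710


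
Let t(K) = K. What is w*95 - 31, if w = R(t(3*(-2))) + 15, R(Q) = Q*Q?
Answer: 4814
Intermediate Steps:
R(Q) = Q**2
w = 51 (w = (3*(-2))**2 + 15 = (-6)**2 + 15 = 36 + 15 = 51)
w*95 - 31 = 51*95 - 31 = 4845 - 31 = 4814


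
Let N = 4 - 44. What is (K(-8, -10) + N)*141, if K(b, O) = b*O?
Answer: 5640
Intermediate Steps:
N = -40
K(b, O) = O*b
(K(-8, -10) + N)*141 = (-10*(-8) - 40)*141 = (80 - 40)*141 = 40*141 = 5640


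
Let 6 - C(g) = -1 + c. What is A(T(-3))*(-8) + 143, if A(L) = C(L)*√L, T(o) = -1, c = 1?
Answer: 143 - 48*I ≈ 143.0 - 48.0*I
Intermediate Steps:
C(g) = 6 (C(g) = 6 - (-1 + 1) = 6 - 1*0 = 6 + 0 = 6)
A(L) = 6*√L
A(T(-3))*(-8) + 143 = (6*√(-1))*(-8) + 143 = (6*I)*(-8) + 143 = -48*I + 143 = 143 - 48*I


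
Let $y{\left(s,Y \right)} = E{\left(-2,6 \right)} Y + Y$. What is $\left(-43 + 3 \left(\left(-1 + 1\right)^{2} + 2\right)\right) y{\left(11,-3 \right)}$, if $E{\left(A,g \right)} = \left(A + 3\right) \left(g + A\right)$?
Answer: $555$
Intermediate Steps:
$E{\left(A,g \right)} = \left(3 + A\right) \left(A + g\right)$
$y{\left(s,Y \right)} = 5 Y$ ($y{\left(s,Y \right)} = \left(\left(-2\right)^{2} + 3 \left(-2\right) + 3 \cdot 6 - 12\right) Y + Y = \left(4 - 6 + 18 - 12\right) Y + Y = 4 Y + Y = 5 Y$)
$\left(-43 + 3 \left(\left(-1 + 1\right)^{2} + 2\right)\right) y{\left(11,-3 \right)} = \left(-43 + 3 \left(\left(-1 + 1\right)^{2} + 2\right)\right) 5 \left(-3\right) = \left(-43 + 3 \left(0^{2} + 2\right)\right) \left(-15\right) = \left(-43 + 3 \left(0 + 2\right)\right) \left(-15\right) = \left(-43 + 3 \cdot 2\right) \left(-15\right) = \left(-43 + 6\right) \left(-15\right) = \left(-37\right) \left(-15\right) = 555$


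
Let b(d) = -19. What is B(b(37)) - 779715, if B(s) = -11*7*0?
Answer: -779715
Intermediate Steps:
B(s) = 0 (B(s) = -77*0 = 0)
B(b(37)) - 779715 = 0 - 779715 = -779715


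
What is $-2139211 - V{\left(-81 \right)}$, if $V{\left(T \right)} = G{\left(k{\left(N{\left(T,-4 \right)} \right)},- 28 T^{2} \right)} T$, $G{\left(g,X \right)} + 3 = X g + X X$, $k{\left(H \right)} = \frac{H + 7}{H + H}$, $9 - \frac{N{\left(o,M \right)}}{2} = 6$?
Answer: $2733620710553$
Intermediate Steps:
$N{\left(o,M \right)} = 6$ ($N{\left(o,M \right)} = 18 - 12 = 6$)
$k{\left(H \right)} = \frac{7 + H}{2 H}$
$G{\left(g,X \right)} = -3 + X^{2} + X g$ ($G{\left(g,X \right)} = -3 + \left(X g + X X\right) = -3 + \left(X g + X^{2}\right) = -3 + \left(X^{2} + X g\right) = -3 + X^{2} + X g$)
$V{\left(T \right)} = T \left(-3 + 784 T^{4} - \frac{91 T^{2}}{3}\right)$ ($V{\left(T \right)} = \left(-3 + \left(- 28 T^{2}\right)^{2} + - 28 T^{2} \frac{7 + 6}{2 \cdot 6}\right) T = \left(-3 + 784 T^{4} + - 28 T^{2} \cdot \frac{1}{2} \cdot \frac{1}{6} \cdot 13\right) T = \left(-3 + 784 T^{4} + - 28 T^{2} \cdot \frac{13}{12}\right) T = \left(-3 + 784 T^{4} - \frac{91 T^{2}}{3}\right) T = T \left(-3 + 784 T^{4} - \frac{91 T^{2}}{3}\right)$)
$-2139211 - V{\left(-81 \right)} = -2139211 - \frac{1}{3} \left(-81\right) \left(-9 - 91 \left(-81\right)^{2} + 2352 \left(-81\right)^{4}\right) = -2139211 - \frac{1}{3} \left(-81\right) \left(-9 - 597051 + 2352 \cdot 43046721\right) = -2139211 - \frac{1}{3} \left(-81\right) \left(-9 - 597051 + 101245887792\right) = -2139211 - \frac{1}{3} \left(-81\right) 101245290732 = -2139211 - -2733622849764 = -2139211 + 2733622849764 = 2733620710553$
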